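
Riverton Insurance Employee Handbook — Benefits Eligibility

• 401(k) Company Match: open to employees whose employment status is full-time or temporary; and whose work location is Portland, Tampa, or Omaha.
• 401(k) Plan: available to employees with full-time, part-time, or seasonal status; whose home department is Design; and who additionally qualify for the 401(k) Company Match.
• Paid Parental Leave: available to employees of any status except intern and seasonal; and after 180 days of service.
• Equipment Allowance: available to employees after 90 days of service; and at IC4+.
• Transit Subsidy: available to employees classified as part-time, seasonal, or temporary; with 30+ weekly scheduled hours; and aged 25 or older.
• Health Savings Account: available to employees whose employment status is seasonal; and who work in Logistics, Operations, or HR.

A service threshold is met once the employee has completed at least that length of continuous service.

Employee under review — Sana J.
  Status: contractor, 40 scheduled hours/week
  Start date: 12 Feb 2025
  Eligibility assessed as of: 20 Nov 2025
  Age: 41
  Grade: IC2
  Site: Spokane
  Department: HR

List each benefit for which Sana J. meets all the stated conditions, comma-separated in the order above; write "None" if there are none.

Paid Parental Leave

Service from 12 Feb 2025 to 20 Nov 2025: 281 days.
401(k) Company Match — status contractor ✗ (requires full-time or temporary) → not eligible.
401(k) Plan — status contractor ✗ (requires full-time, part-time, or seasonal) → not eligible.
Paid Parental Leave — status contractor ✓ (not excluded); service 281 days ≥ 180 days ✓ → eligible.
Equipment Allowance — service 281 days ≥ 90 days ✓; grade IC2 < IC4 ✗ → not eligible.
Transit Subsidy — status contractor ✗ (requires part-time, seasonal, or temporary) → not eligible.
Health Savings Account — status contractor ✗ (requires seasonal) → not eligible.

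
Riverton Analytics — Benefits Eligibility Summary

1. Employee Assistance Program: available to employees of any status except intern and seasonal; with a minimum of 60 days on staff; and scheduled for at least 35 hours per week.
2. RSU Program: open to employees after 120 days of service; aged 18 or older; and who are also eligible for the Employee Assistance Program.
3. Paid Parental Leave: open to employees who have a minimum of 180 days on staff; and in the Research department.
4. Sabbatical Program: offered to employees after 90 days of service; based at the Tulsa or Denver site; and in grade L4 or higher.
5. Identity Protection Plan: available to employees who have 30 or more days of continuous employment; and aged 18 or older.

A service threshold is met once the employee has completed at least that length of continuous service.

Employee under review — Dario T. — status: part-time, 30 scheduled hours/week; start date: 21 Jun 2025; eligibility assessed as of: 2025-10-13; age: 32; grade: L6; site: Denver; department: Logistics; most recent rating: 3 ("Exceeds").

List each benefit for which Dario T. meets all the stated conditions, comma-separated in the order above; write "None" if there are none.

Sabbatical Program, Identity Protection Plan

Service from 21 Jun 2025 to 2025-10-13: 114 days.
Employee Assistance Program — status part-time ✓ (not excluded); service 114 days ≥ 60 days ✓; 30 hrs/wk < 35 ✗ → not eligible.
RSU Program — service 114 days < 120 days ✗ → not eligible.
Paid Parental Leave — service 114 days < 180 days ✗ → not eligible.
Sabbatical Program — service 114 days ≥ 90 days ✓; site Denver ✓; grade L6 ≥ L4 ✓ → eligible.
Identity Protection Plan — service 114 days ≥ 30 days ✓; age 32 ≥ 18 ✓ → eligible.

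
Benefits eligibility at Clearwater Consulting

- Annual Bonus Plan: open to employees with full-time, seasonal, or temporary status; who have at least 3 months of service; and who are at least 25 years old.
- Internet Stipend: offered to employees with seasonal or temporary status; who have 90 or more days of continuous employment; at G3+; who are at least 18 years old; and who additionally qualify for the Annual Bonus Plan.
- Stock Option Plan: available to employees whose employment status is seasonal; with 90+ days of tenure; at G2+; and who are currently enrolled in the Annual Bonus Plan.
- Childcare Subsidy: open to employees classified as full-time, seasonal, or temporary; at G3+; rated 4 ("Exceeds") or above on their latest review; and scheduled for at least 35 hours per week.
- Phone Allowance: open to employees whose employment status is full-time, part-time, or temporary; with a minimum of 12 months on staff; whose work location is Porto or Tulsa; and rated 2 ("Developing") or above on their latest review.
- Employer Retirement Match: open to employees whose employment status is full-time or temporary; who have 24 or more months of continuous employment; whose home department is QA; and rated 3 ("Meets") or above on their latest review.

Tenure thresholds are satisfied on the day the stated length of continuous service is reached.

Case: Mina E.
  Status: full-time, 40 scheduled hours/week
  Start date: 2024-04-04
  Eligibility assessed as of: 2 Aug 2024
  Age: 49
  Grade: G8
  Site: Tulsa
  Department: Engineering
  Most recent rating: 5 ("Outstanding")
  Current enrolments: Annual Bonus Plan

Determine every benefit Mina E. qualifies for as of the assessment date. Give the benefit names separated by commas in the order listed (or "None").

Service from 2024-04-04 to 2 Aug 2024: 120 days.
Annual Bonus Plan — status full-time ✓; service 120 days ≥ 3 months (≈90 days) ✓; age 49 ≥ 25 ✓ → eligible.
Internet Stipend — status full-time ✗ (requires seasonal or temporary) → not eligible.
Stock Option Plan — status full-time ✗ (requires seasonal) → not eligible.
Childcare Subsidy — status full-time ✓; grade G8 ≥ G3 ✓; rating 5 ≥ 4 ✓; 40 hrs/wk ≥ 35 ✓ → eligible.
Phone Allowance — status full-time ✓; service 120 days < 12 months (≈360 days) ✗ → not eligible.
Employer Retirement Match — status full-time ✓; service 120 days < 24 months (≈720 days) ✗ → not eligible.

Annual Bonus Plan, Childcare Subsidy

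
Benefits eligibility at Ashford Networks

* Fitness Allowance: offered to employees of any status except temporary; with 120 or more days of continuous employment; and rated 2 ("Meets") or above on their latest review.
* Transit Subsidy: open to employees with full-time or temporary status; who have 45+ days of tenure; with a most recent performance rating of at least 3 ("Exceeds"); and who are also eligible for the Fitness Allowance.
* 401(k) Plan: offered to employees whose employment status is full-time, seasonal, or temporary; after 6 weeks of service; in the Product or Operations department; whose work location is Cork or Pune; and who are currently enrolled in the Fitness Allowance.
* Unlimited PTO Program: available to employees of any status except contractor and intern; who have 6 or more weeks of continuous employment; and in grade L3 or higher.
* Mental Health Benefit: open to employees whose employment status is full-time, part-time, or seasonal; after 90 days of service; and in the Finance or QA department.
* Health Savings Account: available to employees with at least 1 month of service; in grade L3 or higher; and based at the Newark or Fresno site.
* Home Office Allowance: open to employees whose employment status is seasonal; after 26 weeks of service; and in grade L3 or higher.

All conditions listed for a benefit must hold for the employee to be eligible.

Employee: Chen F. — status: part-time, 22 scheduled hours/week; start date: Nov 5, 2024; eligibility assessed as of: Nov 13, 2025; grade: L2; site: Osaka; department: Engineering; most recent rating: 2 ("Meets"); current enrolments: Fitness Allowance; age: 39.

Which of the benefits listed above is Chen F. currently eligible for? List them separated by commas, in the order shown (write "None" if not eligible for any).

Fitness Allowance

Service from Nov 5, 2024 to Nov 13, 2025: 373 days.
Fitness Allowance — status part-time ✓ (not excluded); service 373 days ≥ 120 days ✓; rating 2 ≥ 2 ✓ → eligible.
Transit Subsidy — status part-time ✗ (requires full-time or temporary) → not eligible.
401(k) Plan — status part-time ✗ (requires full-time, seasonal, or temporary) → not eligible.
Unlimited PTO Program — status part-time ✓ (not excluded); service 373 days ≥ 6 weeks (≈42 days) ✓; grade L2 < L3 ✗ → not eligible.
Mental Health Benefit — status part-time ✓; service 373 days ≥ 90 days ✓; dept Engineering ✗ → not eligible.
Health Savings Account — service 373 days ≥ 1 month (≈30 days) ✓; grade L2 < L3 ✗ → not eligible.
Home Office Allowance — status part-time ✗ (requires seasonal) → not eligible.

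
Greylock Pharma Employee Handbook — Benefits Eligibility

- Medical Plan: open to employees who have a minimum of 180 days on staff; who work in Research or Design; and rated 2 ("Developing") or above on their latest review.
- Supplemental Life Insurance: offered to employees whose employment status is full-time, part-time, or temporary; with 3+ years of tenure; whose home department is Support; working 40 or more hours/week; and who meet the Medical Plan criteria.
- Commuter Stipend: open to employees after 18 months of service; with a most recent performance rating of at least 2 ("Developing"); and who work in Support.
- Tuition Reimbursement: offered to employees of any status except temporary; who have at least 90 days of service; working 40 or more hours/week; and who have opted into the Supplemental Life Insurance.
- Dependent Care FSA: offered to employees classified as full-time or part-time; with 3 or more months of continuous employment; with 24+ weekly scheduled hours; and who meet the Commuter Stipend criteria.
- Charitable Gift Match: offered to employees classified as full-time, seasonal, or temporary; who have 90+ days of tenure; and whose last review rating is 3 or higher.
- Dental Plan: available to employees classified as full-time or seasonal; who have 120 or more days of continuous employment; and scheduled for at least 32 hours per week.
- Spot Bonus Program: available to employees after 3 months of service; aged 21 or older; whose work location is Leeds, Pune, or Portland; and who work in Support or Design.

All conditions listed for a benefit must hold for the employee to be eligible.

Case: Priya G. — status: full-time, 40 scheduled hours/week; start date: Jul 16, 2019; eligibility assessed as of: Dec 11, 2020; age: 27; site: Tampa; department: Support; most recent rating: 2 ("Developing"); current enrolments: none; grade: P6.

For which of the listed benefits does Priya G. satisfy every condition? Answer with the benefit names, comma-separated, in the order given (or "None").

Service from Jul 16, 2019 to Dec 11, 2020: 514 days.
Medical Plan — service 514 days ≥ 180 days ✓; dept Support ✗ → not eligible.
Supplemental Life Insurance — status full-time ✓; service 514 days < 3 years (≈1095 days) ✗ → not eligible.
Commuter Stipend — service 514 days < 18 months (≈540 days) ✗ → not eligible.
Tuition Reimbursement — status full-time ✓ (not excluded); service 514 days ≥ 90 days ✓; 40 hrs/wk ≥ 40 ✓; not enrolled in Supplemental Life Insurance ✗ → not eligible.
Dependent Care FSA — status full-time ✓; service 514 days ≥ 3 months (≈90 days) ✓; 40 hrs/wk ≥ 24 ✓; not eligible for Commuter Stipend ✗ → not eligible.
Charitable Gift Match — status full-time ✓; service 514 days ≥ 90 days ✓; rating 2 < 3 ✗ → not eligible.
Dental Plan — status full-time ✓; service 514 days ≥ 120 days ✓; 40 hrs/wk ≥ 32 ✓ → eligible.
Spot Bonus Program — service 514 days ≥ 3 months (≈90 days) ✓; age 27 ≥ 21 ✓; site Tampa ✗ (not Leeds, Pune, or Portland) → not eligible.

Dental Plan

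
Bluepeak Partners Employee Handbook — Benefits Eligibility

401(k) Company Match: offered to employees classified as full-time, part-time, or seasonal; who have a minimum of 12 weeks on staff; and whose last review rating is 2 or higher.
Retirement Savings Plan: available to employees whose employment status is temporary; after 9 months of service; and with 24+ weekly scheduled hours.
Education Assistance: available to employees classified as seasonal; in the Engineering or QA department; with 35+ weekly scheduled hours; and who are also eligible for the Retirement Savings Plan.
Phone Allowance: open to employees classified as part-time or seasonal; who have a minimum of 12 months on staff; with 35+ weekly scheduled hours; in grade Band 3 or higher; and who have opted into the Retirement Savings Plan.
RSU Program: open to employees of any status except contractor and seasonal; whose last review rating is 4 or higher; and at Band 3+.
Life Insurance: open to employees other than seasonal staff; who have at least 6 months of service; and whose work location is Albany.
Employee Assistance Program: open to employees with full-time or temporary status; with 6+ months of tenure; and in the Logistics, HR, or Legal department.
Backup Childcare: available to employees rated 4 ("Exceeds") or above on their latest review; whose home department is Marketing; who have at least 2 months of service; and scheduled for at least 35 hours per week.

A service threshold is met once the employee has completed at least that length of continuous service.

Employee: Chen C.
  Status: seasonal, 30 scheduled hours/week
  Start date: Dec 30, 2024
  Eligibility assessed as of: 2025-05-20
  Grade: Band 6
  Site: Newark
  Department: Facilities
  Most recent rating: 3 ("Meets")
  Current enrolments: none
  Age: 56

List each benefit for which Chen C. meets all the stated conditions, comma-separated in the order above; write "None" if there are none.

Service from Dec 30, 2024 to 2025-05-20: 141 days.
401(k) Company Match — status seasonal ✓; service 141 days ≥ 12 weeks (≈84 days) ✓; rating 3 ≥ 2 ✓ → eligible.
Retirement Savings Plan — status seasonal ✗ (requires temporary) → not eligible.
Education Assistance — status seasonal ✓; dept Facilities ✗ → not eligible.
Phone Allowance — status seasonal ✓; service 141 days < 12 months (≈360 days) ✗ → not eligible.
RSU Program — status seasonal ✗ (excluded) → not eligible.
Life Insurance — status seasonal ✗ (excluded) → not eligible.
Employee Assistance Program — status seasonal ✗ (requires full-time or temporary) → not eligible.
Backup Childcare — rating 3 < 4 ✗ → not eligible.

401(k) Company Match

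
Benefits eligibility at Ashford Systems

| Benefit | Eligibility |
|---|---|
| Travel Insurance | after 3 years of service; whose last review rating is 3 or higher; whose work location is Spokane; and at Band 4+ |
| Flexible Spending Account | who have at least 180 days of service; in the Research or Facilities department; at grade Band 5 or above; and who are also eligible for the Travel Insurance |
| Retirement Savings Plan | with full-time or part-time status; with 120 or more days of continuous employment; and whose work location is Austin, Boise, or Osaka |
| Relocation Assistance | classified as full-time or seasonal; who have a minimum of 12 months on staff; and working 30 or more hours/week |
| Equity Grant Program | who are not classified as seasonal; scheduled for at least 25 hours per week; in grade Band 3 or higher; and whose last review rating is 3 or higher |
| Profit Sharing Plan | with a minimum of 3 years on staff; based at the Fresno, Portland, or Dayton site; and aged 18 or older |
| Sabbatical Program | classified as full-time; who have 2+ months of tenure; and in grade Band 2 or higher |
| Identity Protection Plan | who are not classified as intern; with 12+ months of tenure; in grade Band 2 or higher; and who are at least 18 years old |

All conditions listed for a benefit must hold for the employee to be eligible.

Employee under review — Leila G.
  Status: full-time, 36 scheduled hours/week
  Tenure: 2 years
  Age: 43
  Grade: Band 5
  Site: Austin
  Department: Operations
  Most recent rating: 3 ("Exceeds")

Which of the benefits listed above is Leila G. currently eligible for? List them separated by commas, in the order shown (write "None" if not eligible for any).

Travel Insurance — service 2 years < 3 years ✗ → not eligible.
Flexible Spending Account — service 2 years ≥ 180 days ✓; dept Operations ✗ → not eligible.
Retirement Savings Plan — status full-time ✓; service 2 years ≥ 120 days ✓; site Austin ✓ → eligible.
Relocation Assistance — status full-time ✓; service 2 years ≥ 12 months (≈360 days) ✓; 36 hrs/wk ≥ 30 ✓ → eligible.
Equity Grant Program — status full-time ✓ (not excluded); 36 hrs/wk ≥ 25 ✓; grade Band 5 ≥ Band 3 ✓; rating 3 ≥ 3 ✓ → eligible.
Profit Sharing Plan — service 2 years < 3 years ✗ → not eligible.
Sabbatical Program — status full-time ✓; service 2 years ≥ 2 months (≈60 days) ✓; grade Band 5 ≥ Band 2 ✓ → eligible.
Identity Protection Plan — status full-time ✓ (not excluded); service 2 years ≥ 12 months (≈360 days) ✓; grade Band 5 ≥ Band 2 ✓; age 43 ≥ 18 ✓ → eligible.

Retirement Savings Plan, Relocation Assistance, Equity Grant Program, Sabbatical Program, Identity Protection Plan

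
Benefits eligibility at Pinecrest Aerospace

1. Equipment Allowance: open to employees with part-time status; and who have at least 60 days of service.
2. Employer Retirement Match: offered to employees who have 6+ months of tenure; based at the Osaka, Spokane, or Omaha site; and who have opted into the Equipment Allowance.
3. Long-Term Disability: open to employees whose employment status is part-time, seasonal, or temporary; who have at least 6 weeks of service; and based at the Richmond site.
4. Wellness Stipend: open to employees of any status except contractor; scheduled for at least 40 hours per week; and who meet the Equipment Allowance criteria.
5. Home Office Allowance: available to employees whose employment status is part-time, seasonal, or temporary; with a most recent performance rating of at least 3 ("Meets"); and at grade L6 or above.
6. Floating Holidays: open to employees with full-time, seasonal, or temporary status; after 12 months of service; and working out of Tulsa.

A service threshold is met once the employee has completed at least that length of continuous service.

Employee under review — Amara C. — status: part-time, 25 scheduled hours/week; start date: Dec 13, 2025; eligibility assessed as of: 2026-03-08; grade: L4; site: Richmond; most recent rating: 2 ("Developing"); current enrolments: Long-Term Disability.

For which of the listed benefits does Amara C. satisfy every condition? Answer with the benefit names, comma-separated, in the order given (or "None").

Service from Dec 13, 2025 to 2026-03-08: 85 days.
Equipment Allowance — status part-time ✓; service 85 days ≥ 60 days ✓ → eligible.
Employer Retirement Match — service 85 days < 6 months (≈180 days) ✗ → not eligible.
Long-Term Disability — status part-time ✓; service 85 days ≥ 6 weeks (≈42 days) ✓; site Richmond ✓ → eligible.
Wellness Stipend — status part-time ✓ (not excluded); 25 hrs/wk < 40 ✗ → not eligible.
Home Office Allowance — status part-time ✓; rating 2 < 3 ✗ → not eligible.
Floating Holidays — status part-time ✗ (requires full-time, seasonal, or temporary) → not eligible.

Equipment Allowance, Long-Term Disability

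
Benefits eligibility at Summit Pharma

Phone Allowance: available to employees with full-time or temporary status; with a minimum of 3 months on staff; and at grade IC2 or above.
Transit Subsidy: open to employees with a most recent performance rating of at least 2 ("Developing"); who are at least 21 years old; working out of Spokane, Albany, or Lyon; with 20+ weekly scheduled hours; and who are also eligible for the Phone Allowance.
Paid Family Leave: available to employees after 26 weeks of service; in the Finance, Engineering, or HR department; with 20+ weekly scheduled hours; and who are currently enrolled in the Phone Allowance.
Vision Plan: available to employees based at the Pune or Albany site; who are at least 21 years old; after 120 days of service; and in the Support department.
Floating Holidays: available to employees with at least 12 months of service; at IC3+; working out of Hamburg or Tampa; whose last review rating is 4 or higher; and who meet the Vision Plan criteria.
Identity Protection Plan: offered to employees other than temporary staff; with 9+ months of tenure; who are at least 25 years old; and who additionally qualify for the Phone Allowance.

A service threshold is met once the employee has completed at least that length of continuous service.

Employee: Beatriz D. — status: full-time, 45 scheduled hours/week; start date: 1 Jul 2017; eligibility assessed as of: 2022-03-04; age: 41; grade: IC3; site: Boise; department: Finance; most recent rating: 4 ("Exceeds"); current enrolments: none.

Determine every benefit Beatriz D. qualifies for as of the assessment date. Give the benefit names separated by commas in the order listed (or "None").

Phone Allowance, Identity Protection Plan

Service from 1 Jul 2017 to 2022-03-04: 1707 days.
Phone Allowance — status full-time ✓; service 1707 days ≥ 3 months (≈90 days) ✓; grade IC3 ≥ IC2 ✓ → eligible.
Transit Subsidy — rating 4 ≥ 2 ✓; age 41 ≥ 21 ✓; site Boise ✗ (not Spokane, Albany, or Lyon) → not eligible.
Paid Family Leave — service 1707 days ≥ 26 weeks (≈182 days) ✓; dept Finance ✓; 45 hrs/wk ≥ 20 ✓; not enrolled in Phone Allowance ✗ → not eligible.
Vision Plan — site Boise ✗ (not Pune or Albany) → not eligible.
Floating Holidays — service 1707 days ≥ 12 months (≈360 days) ✓; grade IC3 ≥ IC3 ✓; site Boise ✗ (not Hamburg or Tampa) → not eligible.
Identity Protection Plan — status full-time ✓ (not excluded); service 1707 days ≥ 9 months (≈270 days) ✓; age 41 ≥ 25 ✓; eligible for Phone Allowance ✓ → eligible.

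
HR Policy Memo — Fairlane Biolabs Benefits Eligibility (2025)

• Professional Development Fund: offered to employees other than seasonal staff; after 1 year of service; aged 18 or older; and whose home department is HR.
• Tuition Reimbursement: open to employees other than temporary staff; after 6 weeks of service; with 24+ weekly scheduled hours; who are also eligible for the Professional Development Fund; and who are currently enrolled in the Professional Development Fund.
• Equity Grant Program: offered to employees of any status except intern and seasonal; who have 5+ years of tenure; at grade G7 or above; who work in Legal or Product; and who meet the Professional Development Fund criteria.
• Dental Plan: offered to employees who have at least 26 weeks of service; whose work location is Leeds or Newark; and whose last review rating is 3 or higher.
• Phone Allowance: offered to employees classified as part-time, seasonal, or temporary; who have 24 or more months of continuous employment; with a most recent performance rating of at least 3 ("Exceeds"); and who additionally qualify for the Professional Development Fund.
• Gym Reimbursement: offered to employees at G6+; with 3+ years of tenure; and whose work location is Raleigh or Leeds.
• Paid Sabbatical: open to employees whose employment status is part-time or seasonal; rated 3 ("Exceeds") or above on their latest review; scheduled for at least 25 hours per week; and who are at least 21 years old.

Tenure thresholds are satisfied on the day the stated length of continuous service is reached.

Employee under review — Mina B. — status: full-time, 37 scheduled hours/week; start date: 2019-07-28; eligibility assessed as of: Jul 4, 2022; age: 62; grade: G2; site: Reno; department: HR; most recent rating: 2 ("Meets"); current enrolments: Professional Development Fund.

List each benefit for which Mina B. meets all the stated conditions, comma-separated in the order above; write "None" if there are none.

Service from 2019-07-28 to Jul 4, 2022: 1072 days.
Professional Development Fund — status full-time ✓ (not excluded); service 1072 days ≥ 1 year (≈365 days) ✓; age 62 ≥ 18 ✓; dept HR ✓ → eligible.
Tuition Reimbursement — status full-time ✓ (not excluded); service 1072 days ≥ 6 weeks (≈42 days) ✓; 37 hrs/wk ≥ 24 ✓; eligible for Professional Development Fund ✓; enrolled in Professional Development Fund ✓ → eligible.
Equity Grant Program — status full-time ✓ (not excluded); service 1072 days < 5 years (≈1825 days) ✗ → not eligible.
Dental Plan — service 1072 days ≥ 26 weeks (≈182 days) ✓; site Reno ✗ (not Leeds or Newark) → not eligible.
Phone Allowance — status full-time ✗ (requires part-time, seasonal, or temporary) → not eligible.
Gym Reimbursement — grade G2 < G6 ✗ → not eligible.
Paid Sabbatical — status full-time ✗ (requires part-time or seasonal) → not eligible.

Professional Development Fund, Tuition Reimbursement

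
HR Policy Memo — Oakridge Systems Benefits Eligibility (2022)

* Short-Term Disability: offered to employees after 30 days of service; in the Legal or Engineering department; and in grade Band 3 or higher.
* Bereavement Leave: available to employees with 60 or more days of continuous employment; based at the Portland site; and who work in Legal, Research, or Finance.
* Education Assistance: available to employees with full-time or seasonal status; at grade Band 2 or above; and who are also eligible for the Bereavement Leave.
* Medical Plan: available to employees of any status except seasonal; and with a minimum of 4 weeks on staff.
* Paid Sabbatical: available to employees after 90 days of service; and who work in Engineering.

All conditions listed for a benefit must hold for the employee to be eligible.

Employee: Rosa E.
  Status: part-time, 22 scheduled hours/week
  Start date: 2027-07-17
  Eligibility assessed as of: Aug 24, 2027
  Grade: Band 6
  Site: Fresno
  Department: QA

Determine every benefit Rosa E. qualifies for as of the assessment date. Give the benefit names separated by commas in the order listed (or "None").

Medical Plan

Service from 2027-07-17 to Aug 24, 2027: 38 days.
Short-Term Disability — service 38 days ≥ 30 days ✓; dept QA ✗ → not eligible.
Bereavement Leave — service 38 days < 60 days ✗ → not eligible.
Education Assistance — status part-time ✗ (requires full-time or seasonal) → not eligible.
Medical Plan — status part-time ✓ (not excluded); service 38 days ≥ 4 weeks (≈28 days) ✓ → eligible.
Paid Sabbatical — service 38 days < 90 days ✗ → not eligible.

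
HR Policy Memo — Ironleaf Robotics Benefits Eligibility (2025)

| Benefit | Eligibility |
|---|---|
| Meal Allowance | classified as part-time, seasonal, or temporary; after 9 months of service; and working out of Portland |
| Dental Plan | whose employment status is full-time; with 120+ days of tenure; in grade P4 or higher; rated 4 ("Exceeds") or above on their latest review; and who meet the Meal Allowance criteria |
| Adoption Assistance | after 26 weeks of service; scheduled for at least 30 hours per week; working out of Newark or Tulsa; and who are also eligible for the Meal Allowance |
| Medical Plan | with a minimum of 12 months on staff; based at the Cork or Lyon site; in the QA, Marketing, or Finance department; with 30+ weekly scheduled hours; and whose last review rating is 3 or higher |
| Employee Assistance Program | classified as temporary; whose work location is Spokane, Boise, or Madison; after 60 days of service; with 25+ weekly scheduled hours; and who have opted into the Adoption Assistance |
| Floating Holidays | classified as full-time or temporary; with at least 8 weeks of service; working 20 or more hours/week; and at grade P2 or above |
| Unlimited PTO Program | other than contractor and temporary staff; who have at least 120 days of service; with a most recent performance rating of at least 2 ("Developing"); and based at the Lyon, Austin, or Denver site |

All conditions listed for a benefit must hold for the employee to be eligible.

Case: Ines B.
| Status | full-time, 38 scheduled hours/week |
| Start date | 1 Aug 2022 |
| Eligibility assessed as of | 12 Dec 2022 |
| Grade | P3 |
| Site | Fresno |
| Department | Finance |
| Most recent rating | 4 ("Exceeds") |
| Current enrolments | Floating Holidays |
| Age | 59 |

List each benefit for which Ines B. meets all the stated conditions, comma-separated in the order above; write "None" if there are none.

Floating Holidays

Service from 1 Aug 2022 to 12 Dec 2022: 133 days.
Meal Allowance — status full-time ✗ (requires part-time, seasonal, or temporary) → not eligible.
Dental Plan — status full-time ✓; service 133 days ≥ 120 days ✓; grade P3 < P4 ✗ → not eligible.
Adoption Assistance — service 133 days < 26 weeks (≈182 days) ✗ → not eligible.
Medical Plan — service 133 days < 12 months (≈360 days) ✗ → not eligible.
Employee Assistance Program — status full-time ✗ (requires temporary) → not eligible.
Floating Holidays — status full-time ✓; service 133 days ≥ 8 weeks (≈56 days) ✓; 38 hrs/wk ≥ 20 ✓; grade P3 ≥ P2 ✓ → eligible.
Unlimited PTO Program — status full-time ✓ (not excluded); service 133 days ≥ 120 days ✓; rating 4 ≥ 2 ✓; site Fresno ✗ (not Lyon, Austin, or Denver) → not eligible.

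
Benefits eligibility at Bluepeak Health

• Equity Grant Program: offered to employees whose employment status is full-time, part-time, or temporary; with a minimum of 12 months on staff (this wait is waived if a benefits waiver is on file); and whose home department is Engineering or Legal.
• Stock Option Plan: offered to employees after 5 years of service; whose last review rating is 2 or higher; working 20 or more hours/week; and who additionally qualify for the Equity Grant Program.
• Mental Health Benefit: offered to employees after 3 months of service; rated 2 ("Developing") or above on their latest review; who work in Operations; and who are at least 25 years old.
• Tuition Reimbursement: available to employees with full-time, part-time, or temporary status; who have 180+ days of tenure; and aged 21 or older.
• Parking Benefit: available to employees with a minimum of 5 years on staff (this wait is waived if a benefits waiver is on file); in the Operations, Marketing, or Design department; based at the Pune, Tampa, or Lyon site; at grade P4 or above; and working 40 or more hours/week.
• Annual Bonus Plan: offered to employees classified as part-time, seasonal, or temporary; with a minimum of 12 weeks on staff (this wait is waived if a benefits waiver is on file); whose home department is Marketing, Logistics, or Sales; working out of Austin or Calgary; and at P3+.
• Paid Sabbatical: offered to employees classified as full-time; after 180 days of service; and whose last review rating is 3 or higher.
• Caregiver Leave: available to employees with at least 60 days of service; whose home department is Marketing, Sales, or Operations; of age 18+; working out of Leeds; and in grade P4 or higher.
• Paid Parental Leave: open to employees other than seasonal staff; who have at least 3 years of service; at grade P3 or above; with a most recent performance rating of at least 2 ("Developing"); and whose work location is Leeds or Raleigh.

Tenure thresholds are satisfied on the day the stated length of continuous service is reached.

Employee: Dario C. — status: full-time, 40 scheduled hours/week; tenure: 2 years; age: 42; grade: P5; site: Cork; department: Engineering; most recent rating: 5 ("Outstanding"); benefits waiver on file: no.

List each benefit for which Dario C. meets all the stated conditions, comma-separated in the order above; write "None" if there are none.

Equity Grant Program — status full-time ✓; no waiver, service 2 years ≥ 12 months (≈360 days) ✓; dept Engineering ✓ → eligible.
Stock Option Plan — service 2 years < 5 years ✗ → not eligible.
Mental Health Benefit — service 2 years ≥ 3 months (≈90 days) ✓; rating 5 ≥ 2 ✓; dept Engineering ✗ → not eligible.
Tuition Reimbursement — status full-time ✓; service 2 years ≥ 180 days ✓; age 42 ≥ 21 ✓ → eligible.
Parking Benefit — no waiver, service 2 years < 5 years ✗ → not eligible.
Annual Bonus Plan — status full-time ✗ (requires part-time, seasonal, or temporary) → not eligible.
Paid Sabbatical — status full-time ✓; service 2 years ≥ 180 days ✓; rating 5 ≥ 3 ✓ → eligible.
Caregiver Leave — service 2 years ≥ 60 days ✓; dept Engineering ✗ → not eligible.
Paid Parental Leave — status full-time ✓ (not excluded); service 2 years < 3 years ✗ → not eligible.

Equity Grant Program, Tuition Reimbursement, Paid Sabbatical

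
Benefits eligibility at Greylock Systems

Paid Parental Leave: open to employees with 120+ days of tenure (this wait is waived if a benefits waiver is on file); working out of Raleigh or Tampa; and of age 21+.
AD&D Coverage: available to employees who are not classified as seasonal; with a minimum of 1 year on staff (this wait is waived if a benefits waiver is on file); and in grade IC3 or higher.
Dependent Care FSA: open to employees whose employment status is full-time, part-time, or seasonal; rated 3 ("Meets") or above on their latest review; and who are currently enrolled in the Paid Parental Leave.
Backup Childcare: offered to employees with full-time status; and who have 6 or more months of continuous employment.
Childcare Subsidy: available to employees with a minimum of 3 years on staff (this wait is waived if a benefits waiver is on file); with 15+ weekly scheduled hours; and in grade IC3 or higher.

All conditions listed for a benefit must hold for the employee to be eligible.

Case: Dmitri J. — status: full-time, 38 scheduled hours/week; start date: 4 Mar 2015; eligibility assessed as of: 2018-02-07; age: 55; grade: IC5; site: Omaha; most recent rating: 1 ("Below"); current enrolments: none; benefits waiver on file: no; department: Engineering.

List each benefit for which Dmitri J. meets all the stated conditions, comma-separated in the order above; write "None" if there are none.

AD&D Coverage, Backup Childcare

Service from 4 Mar 2015 to 2018-02-07: 1071 days.
Paid Parental Leave — no waiver, service 1071 days ≥ 120 days ✓; site Omaha ✗ (not Raleigh or Tampa) → not eligible.
AD&D Coverage — status full-time ✓ (not excluded); no waiver, service 1071 days ≥ 1 year (≈365 days) ✓; grade IC5 ≥ IC3 ✓ → eligible.
Dependent Care FSA — status full-time ✓; rating 1 < 3 ✗ → not eligible.
Backup Childcare — status full-time ✓; service 1071 days ≥ 6 months (≈180 days) ✓ → eligible.
Childcare Subsidy — no waiver, service 1071 days < 3 years (≈1095 days) ✗ → not eligible.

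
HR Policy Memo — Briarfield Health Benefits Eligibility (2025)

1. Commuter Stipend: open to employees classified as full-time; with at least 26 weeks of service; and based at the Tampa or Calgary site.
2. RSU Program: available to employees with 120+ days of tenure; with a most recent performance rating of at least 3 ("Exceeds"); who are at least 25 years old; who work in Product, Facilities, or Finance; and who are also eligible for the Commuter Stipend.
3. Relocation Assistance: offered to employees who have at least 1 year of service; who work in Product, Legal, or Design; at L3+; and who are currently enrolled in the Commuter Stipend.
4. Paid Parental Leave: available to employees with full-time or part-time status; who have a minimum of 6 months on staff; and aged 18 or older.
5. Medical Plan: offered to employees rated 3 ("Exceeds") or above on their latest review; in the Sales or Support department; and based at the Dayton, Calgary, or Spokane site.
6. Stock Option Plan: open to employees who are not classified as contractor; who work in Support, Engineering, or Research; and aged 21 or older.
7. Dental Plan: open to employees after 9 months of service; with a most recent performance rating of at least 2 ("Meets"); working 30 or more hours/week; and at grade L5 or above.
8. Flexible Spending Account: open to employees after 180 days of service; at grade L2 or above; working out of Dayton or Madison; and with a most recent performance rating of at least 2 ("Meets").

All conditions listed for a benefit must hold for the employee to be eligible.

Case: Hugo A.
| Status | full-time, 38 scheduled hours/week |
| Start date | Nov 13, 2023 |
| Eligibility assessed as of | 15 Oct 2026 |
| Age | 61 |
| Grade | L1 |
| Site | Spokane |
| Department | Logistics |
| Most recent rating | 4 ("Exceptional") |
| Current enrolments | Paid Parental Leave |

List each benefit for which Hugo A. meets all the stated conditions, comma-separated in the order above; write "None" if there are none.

Paid Parental Leave

Service from Nov 13, 2023 to 15 Oct 2026: 1067 days.
Commuter Stipend — status full-time ✓; service 1067 days ≥ 26 weeks (≈182 days) ✓; site Spokane ✗ (not Tampa or Calgary) → not eligible.
RSU Program — service 1067 days ≥ 120 days ✓; rating 4 ≥ 3 ✓; age 61 ≥ 25 ✓; dept Logistics ✗ → not eligible.
Relocation Assistance — service 1067 days ≥ 1 year (≈365 days) ✓; dept Logistics ✗ → not eligible.
Paid Parental Leave — status full-time ✓; service 1067 days ≥ 6 months (≈180 days) ✓; age 61 ≥ 18 ✓ → eligible.
Medical Plan — rating 4 ≥ 3 ✓; dept Logistics ✗ → not eligible.
Stock Option Plan — status full-time ✓ (not excluded); dept Logistics ✗ → not eligible.
Dental Plan — service 1067 days ≥ 9 months (≈270 days) ✓; rating 4 ≥ 2 ✓; 38 hrs/wk ≥ 30 ✓; grade L1 < L5 ✗ → not eligible.
Flexible Spending Account — service 1067 days ≥ 180 days ✓; grade L1 < L2 ✗ → not eligible.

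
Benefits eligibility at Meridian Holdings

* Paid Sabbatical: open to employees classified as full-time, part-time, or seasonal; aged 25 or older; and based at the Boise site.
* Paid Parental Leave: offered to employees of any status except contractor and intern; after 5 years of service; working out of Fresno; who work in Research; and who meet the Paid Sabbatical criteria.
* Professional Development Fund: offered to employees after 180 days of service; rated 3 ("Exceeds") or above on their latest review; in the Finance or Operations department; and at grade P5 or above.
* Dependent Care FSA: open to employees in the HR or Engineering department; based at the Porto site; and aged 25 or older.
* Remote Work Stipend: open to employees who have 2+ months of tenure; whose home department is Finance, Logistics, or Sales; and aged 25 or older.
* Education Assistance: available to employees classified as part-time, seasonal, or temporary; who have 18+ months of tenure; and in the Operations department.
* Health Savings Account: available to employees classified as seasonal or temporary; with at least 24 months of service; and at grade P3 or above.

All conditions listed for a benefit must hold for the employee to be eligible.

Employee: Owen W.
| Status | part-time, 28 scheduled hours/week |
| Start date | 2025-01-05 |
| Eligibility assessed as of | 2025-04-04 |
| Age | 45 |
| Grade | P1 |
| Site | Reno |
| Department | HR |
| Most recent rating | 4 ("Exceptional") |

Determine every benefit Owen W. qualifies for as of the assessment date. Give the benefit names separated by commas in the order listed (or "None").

Service from 2025-01-05 to 2025-04-04: 89 days.
Paid Sabbatical — status part-time ✓; age 45 ≥ 25 ✓; site Reno ✗ (not Boise) → not eligible.
Paid Parental Leave — status part-time ✓ (not excluded); service 89 days < 5 years (≈1825 days) ✗ → not eligible.
Professional Development Fund — service 89 days < 180 days ✗ → not eligible.
Dependent Care FSA — dept HR ✓; site Reno ✗ (not Porto) → not eligible.
Remote Work Stipend — service 89 days ≥ 2 months (≈60 days) ✓; dept HR ✗ → not eligible.
Education Assistance — status part-time ✓; service 89 days < 18 months (≈540 days) ✗ → not eligible.
Health Savings Account — status part-time ✗ (requires seasonal or temporary) → not eligible.

None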